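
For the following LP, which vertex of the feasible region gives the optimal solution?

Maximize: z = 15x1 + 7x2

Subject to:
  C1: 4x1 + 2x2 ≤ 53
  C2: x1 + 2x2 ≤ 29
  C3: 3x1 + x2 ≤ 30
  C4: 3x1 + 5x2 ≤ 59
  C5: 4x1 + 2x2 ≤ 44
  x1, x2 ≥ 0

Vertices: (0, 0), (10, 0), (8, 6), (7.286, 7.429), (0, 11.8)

Evaluate the objective at each vertex of the feasible region:
  z(0, 0) = 0
  z(10, 0) = 150
  z(8, 6) = 162  ←
  z(7.286, 7.429) = 161.3
  z(0, 11.8) = 82.6
The maximum is at x1 = 8, x2 = 6.

(8, 6)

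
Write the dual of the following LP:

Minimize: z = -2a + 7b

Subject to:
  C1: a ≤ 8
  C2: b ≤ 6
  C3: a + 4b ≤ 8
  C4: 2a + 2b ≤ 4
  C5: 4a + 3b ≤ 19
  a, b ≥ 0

Primal min cᵀx s.t. Ax ≤ b, x ≥ 0  →  Dual max −bᵀy s.t. Aᵀy ≥ −c, y ≥ 0.

Maximize: z = -8y1 - 6y2 - 8y3 - 4y4 - 19y5

Subject to:
  y1 + y3 + 2y4 + 4y5 ≥ 2
  y2 + 4y3 + 2y4 + 3y5 ≥ -7
  y1, y2, y3, y4, y5 ≥ 0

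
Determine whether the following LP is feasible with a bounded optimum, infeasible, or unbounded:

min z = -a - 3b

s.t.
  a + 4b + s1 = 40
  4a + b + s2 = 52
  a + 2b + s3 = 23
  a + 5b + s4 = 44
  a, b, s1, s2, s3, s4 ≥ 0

Feasible with a bounded optimal solution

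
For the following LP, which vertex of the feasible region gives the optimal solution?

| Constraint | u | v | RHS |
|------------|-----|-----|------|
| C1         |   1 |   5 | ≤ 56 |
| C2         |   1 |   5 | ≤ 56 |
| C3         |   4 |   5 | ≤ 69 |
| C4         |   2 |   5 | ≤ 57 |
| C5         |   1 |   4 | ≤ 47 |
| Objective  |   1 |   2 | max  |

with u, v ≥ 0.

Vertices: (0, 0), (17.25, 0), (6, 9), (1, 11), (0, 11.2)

Evaluate the objective at each vertex of the feasible region:
  z(0, 0) = 0
  z(17.25, 0) = 17.25
  z(6, 9) = 24  ←
  z(1, 11) = 23
  z(0, 11.2) = 22.4
The maximum is at u = 6, v = 9.

(6, 9)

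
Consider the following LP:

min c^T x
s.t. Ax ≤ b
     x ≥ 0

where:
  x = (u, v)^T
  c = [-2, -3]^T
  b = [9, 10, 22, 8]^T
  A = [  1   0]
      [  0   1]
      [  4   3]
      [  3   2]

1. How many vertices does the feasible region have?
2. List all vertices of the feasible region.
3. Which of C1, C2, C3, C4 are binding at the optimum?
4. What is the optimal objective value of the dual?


1. 3
2. (0, 0), (2.667, 0), (0, 4)
3. C4
4. -12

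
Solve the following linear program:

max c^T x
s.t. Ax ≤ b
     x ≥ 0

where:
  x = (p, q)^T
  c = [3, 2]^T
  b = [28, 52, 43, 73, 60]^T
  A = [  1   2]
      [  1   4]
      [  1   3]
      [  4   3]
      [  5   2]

Evaluate the objective at each vertex of the feasible region:
  z(0, 0) = 0
  z(12, 0) = 36
  z(8, 10) = 44  ←
  z(4, 12) = 36
  z(0, 13) = 26
The maximum is at p = 8, q = 10.

p = 8, q = 10, z = 44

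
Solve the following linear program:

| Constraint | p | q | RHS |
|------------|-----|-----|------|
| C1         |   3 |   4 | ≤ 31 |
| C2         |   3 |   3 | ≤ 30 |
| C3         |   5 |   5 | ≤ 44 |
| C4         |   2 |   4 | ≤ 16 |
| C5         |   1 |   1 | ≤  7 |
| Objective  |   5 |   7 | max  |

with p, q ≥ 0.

Evaluate the objective at each vertex of the feasible region:
  z(0, 0) = 0
  z(7, 0) = 35
  z(6, 1) = 37  ←
  z(0, 4) = 28
The maximum is at p = 6, q = 1.

p = 6, q = 1, z = 37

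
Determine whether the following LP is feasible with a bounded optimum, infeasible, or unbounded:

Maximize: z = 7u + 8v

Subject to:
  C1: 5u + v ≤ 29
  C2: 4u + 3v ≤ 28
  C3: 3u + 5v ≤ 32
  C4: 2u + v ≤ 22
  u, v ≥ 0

Feasible with a bounded optimal solution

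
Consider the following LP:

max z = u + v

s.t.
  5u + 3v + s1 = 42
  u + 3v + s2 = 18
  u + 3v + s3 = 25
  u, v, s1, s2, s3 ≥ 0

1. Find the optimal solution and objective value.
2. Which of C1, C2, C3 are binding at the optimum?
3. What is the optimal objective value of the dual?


1. u = 6, v = 4, z = 10
2. C1, C2
3. 10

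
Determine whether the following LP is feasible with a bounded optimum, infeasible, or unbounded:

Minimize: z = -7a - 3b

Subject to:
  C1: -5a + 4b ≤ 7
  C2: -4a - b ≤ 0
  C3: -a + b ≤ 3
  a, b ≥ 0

Unbounded (objective can decrease without bound)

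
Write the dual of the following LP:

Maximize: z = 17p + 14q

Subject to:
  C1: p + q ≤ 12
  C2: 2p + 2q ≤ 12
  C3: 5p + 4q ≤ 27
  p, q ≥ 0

Primal max cᵀx s.t. Ax ≤ b, x ≥ 0  →  Dual min bᵀy s.t. Aᵀy ≥ c, y ≥ 0.

Minimize: z = 12y1 + 12y2 + 27y3

Subject to:
  y1 + 2y2 + 5y3 ≥ 17
  y1 + 2y2 + 4y3 ≥ 14
  y1, y2, y3 ≥ 0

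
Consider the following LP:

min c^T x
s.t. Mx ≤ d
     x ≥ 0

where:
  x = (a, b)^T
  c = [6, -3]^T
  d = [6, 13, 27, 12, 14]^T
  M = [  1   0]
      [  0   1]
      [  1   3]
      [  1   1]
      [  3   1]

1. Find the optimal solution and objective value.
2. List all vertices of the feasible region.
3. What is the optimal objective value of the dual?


1. a = 0, b = 9, z = -27
2. (0, 0), (4.667, 0), (1.875, 8.375), (0, 9)
3. -27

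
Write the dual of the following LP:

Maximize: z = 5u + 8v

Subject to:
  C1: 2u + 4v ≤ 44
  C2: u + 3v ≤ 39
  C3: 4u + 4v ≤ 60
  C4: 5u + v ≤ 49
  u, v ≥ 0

Primal max cᵀx s.t. Ax ≤ b, x ≥ 0  →  Dual min bᵀy s.t. Aᵀy ≥ c, y ≥ 0.

Minimize: z = 44y1 + 39y2 + 60y3 + 49y4

Subject to:
  2y1 + y2 + 4y3 + 5y4 ≥ 5
  4y1 + 3y2 + 4y3 + y4 ≥ 8
  y1, y2, y3, y4 ≥ 0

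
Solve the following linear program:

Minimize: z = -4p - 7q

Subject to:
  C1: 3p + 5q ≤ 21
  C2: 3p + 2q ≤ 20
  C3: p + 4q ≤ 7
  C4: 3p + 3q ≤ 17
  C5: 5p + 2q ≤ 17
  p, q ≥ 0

Evaluate the objective at each vertex of the feasible region:
  z(0, 0) = 0
  z(3.4, 0) = -13.6
  z(3, 1) = -19  ←
  z(0, 1.75) = -12.25
The minimum is at p = 3, q = 1.

p = 3, q = 1, z = -19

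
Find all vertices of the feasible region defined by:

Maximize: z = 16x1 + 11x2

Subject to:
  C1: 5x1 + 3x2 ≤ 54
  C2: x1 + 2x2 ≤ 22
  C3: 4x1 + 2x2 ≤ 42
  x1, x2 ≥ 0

(0, 0), (10.5, 0), (9, 3), (6, 8), (0, 11)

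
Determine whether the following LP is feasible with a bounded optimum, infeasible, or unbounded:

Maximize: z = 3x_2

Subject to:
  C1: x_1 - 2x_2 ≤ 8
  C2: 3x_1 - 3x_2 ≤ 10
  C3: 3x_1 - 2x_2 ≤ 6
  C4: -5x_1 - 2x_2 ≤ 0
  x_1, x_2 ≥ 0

Unbounded (objective can increase without bound)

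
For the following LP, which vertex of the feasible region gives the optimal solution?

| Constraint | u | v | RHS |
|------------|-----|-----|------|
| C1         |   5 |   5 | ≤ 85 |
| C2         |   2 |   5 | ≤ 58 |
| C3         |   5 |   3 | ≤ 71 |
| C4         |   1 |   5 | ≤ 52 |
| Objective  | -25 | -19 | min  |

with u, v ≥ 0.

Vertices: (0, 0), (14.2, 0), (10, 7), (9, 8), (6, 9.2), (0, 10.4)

Evaluate the objective at each vertex of the feasible region:
  z(0, 0) = 0
  z(14.2, 0) = -355
  z(10, 7) = -383  ←
  z(9, 8) = -377
  z(6, 9.2) = -324.8
  z(0, 10.4) = -197.6
The minimum is at u = 10, v = 7.

(10, 7)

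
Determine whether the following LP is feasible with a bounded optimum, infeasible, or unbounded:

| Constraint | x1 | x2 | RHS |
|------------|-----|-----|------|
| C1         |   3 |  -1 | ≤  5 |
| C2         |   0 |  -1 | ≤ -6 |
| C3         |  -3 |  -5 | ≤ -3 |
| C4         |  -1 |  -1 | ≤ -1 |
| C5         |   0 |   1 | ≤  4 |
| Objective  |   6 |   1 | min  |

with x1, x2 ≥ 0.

Infeasible (no feasible solution exists)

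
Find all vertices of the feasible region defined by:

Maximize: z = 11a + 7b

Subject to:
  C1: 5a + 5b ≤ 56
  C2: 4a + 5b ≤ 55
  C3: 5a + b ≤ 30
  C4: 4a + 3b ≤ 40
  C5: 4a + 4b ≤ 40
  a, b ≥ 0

(0, 0), (6, 0), (5, 5), (0, 10)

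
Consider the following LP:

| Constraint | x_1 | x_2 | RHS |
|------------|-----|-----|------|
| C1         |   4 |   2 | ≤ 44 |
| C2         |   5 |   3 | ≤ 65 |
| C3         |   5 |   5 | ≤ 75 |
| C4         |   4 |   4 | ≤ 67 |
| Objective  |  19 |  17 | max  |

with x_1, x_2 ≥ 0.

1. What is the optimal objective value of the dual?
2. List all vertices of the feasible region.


1. 269
2. (0, 0), (11, 0), (7, 8), (0, 15)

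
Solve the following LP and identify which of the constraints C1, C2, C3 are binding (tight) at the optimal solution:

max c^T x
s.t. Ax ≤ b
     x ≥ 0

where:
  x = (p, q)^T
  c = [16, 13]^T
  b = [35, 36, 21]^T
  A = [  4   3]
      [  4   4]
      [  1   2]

At p = 8, q = 1, compute slack b - a·x for each constraint:
  C1: 35 − 35 = 0  (binding)
  C2: 36 − 36 = 0  (binding)
  C3: 21 − 10 = 11  (slack)

Optimal: p = 8, q = 1
Binding: C1, C2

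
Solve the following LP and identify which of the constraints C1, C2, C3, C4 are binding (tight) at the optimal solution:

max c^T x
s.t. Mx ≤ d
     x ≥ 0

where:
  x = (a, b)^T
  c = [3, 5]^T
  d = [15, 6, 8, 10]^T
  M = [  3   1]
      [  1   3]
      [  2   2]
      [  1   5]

At a = 3, b = 1, compute slack b - a·x for each constraint:
  C1: 15 − 10 = 5  (slack)
  C2: 6 − 6 = 0  (binding)
  C3: 8 − 8 = 0  (binding)
  C4: 10 − 8 = 2  (slack)

Optimal: a = 3, b = 1
Binding: C2, C3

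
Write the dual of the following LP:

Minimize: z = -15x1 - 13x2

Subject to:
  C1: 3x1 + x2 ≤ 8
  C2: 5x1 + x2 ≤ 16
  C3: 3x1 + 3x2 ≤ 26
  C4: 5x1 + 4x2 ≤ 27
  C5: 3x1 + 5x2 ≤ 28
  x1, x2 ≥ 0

Primal min cᵀx s.t. Ax ≤ b, x ≥ 0  →  Dual max −bᵀy s.t. Aᵀy ≥ −c, y ≥ 0.

Maximize: z = -8y1 - 16y2 - 26y3 - 27y4 - 28y5

Subject to:
  3y1 + 5y2 + 3y3 + 5y4 + 3y5 ≥ 15
  y1 + y2 + 3y3 + 4y4 + 5y5 ≥ 13
  y1, y2, y3, y4, y5 ≥ 0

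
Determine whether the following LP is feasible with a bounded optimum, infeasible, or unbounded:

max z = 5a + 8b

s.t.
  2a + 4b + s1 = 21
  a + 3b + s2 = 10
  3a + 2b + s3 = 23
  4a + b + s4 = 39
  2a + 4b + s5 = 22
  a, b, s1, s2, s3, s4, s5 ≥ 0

Feasible with a bounded optimal solution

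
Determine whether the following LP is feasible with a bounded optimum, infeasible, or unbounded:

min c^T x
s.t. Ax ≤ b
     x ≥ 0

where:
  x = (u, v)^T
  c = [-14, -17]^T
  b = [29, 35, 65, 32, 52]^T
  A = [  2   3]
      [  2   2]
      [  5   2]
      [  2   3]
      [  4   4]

Feasible with a bounded optimal solution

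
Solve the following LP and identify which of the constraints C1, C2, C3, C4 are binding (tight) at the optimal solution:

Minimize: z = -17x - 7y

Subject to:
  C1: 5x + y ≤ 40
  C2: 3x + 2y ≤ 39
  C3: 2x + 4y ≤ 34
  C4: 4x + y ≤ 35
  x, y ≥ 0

At x = 7, y = 5, compute slack b - a·x for each constraint:
  C1: 40 − 40 = 0  (binding)
  C2: 39 − 31 = 8  (slack)
  C3: 34 − 34 = 0  (binding)
  C4: 35 − 33 = 2  (slack)

Optimal: x = 7, y = 5
Binding: C1, C3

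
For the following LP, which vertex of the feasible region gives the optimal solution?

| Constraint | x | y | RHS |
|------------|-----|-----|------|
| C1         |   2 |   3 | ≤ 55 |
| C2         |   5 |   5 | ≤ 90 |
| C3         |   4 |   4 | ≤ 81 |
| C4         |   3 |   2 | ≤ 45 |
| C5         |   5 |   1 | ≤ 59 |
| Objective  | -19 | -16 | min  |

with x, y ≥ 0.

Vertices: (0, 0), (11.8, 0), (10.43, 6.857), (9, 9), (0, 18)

Evaluate the objective at each vertex of the feasible region:
  z(0, 0) = 0
  z(11.8, 0) = -224.2
  z(10.43, 6.857) = -307.9
  z(9, 9) = -315  ←
  z(0, 18) = -288
The minimum is at x = 9, y = 9.

(9, 9)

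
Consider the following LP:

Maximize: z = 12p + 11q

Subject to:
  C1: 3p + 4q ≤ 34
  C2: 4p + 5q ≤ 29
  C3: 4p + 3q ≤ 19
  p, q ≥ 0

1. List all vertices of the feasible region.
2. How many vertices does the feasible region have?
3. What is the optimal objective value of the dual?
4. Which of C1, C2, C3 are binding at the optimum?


1. (0, 0), (4.75, 0), (1, 5), (0, 5.8)
2. 4
3. 67
4. C2, C3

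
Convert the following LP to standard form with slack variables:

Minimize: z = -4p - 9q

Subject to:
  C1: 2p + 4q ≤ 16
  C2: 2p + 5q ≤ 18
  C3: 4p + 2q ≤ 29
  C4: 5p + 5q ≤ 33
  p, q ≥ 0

min z = -4p - 9q

s.t.
  2p + 4q + s1 = 16
  2p + 5q + s2 = 18
  4p + 2q + s3 = 29
  5p + 5q + s4 = 33
  p, q, s1, s2, s3, s4 ≥ 0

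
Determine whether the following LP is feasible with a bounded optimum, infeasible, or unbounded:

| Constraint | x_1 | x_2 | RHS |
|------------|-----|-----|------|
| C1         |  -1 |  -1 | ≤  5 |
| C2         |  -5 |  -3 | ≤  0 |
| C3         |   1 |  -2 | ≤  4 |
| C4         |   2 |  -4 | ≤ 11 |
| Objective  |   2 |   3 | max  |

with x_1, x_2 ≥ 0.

Unbounded (objective can increase without bound)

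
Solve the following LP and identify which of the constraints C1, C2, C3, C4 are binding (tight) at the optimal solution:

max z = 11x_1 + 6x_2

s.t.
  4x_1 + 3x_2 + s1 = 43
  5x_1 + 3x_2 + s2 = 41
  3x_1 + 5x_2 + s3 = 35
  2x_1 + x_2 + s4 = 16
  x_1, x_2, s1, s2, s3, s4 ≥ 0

At x_1 = 7, x_2 = 2, compute slack b - a·x for each constraint:
  C1: 43 − 34 = 9  (slack)
  C2: 41 − 41 = 0  (binding)
  C3: 35 − 31 = 4  (slack)
  C4: 16 − 16 = 0  (binding)

Optimal: x_1 = 7, x_2 = 2
Binding: C2, C4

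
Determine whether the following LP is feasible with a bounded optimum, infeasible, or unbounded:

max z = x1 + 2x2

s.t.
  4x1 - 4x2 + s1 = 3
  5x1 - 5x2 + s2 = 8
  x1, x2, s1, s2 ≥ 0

Unbounded (objective can increase without bound)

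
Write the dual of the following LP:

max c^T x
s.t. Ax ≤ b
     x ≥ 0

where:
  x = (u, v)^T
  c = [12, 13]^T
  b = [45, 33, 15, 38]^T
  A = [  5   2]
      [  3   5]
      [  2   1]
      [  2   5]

Primal max cᵀx s.t. Ax ≤ b, x ≥ 0  →  Dual min bᵀy s.t. Aᵀy ≥ c, y ≥ 0.

Minimize: z = 45y1 + 33y2 + 15y3 + 38y4

Subject to:
  5y1 + 3y2 + 2y3 + 2y4 ≥ 12
  2y1 + 5y2 + y3 + 5y4 ≥ 13
  y1, y2, y3, y4 ≥ 0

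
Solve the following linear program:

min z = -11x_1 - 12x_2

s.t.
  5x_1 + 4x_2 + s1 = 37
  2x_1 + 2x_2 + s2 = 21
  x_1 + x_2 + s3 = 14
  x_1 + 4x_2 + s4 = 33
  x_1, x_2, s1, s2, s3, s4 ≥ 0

Evaluate the objective at each vertex of the feasible region:
  z(0, 0) = 0
  z(7.4, 0) = -81.4
  z(1, 8) = -107  ←
  z(0, 8.25) = -99
The minimum is at x_1 = 1, x_2 = 8.

x_1 = 1, x_2 = 8, z = -107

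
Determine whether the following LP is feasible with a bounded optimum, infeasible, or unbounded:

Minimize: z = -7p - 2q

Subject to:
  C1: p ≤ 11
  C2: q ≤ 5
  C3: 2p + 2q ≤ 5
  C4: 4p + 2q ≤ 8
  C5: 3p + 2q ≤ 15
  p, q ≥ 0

Feasible with a bounded optimal solution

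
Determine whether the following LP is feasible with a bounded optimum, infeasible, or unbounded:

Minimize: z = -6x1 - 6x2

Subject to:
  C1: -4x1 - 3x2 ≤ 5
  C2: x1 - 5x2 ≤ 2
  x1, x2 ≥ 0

Unbounded (objective can decrease without bound)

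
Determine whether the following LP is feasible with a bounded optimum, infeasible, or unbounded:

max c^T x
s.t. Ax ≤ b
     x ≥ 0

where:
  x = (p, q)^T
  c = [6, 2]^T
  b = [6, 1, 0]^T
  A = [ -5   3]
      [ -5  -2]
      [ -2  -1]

Unbounded (objective can increase without bound)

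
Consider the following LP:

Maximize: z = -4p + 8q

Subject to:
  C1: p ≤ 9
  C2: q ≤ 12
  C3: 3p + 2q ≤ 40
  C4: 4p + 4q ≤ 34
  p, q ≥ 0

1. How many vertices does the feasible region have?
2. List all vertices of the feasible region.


1. 3
2. (0, 0), (8.5, 0), (0, 8.5)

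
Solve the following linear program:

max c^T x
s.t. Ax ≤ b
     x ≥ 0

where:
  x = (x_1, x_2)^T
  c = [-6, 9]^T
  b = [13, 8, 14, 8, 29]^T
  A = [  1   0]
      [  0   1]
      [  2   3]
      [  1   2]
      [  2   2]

Evaluate the objective at each vertex of the feasible region:
  z(0, 0) = 0
  z(7, 0) = -42
  z(4, 2) = -6
  z(0, 4) = 36  ←
The maximum is at x_1 = 0, x_2 = 4.

x_1 = 0, x_2 = 4, z = 36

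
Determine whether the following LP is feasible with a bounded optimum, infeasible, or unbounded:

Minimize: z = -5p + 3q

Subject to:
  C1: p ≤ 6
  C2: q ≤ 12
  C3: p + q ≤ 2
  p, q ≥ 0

Feasible with a bounded optimal solution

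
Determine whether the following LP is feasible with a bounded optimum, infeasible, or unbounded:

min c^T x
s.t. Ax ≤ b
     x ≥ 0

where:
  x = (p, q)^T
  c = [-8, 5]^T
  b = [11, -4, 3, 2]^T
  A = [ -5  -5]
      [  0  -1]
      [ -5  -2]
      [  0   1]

Infeasible (no feasible solution exists)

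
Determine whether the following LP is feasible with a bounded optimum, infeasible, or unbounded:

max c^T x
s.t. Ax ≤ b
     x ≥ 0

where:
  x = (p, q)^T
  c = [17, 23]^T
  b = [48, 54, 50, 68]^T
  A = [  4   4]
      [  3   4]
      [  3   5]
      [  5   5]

Feasible with a bounded optimal solution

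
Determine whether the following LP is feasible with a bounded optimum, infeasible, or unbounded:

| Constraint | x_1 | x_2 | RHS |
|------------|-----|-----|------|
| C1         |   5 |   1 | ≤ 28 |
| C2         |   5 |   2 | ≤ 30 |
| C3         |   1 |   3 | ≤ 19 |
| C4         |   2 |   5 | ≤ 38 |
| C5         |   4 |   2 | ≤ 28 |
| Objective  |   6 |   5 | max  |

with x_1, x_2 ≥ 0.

Feasible with a bounded optimal solution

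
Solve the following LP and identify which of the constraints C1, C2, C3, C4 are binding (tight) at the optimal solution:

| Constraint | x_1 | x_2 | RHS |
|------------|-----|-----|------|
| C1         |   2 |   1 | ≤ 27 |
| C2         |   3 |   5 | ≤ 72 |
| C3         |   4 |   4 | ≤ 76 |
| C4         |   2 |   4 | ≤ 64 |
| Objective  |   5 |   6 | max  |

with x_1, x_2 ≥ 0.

At x_1 = 9, x_2 = 9, compute slack b - a·x for each constraint:
  C1: 27 − 27 = 0  (binding)
  C2: 72 − 72 = 0  (binding)
  C3: 76 − 72 = 4  (slack)
  C4: 64 − 54 = 10  (slack)

Optimal: x_1 = 9, x_2 = 9
Binding: C1, C2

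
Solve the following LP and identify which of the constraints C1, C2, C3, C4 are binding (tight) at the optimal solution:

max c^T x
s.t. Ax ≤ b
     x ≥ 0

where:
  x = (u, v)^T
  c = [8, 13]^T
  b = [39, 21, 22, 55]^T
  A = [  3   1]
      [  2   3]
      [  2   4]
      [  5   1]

At u = 9, v = 1, compute slack b - a·x for each constraint:
  C1: 39 − 28 = 11  (slack)
  C2: 21 − 21 = 0  (binding)
  C3: 22 − 22 = 0  (binding)
  C4: 55 − 46 = 9  (slack)

Optimal: u = 9, v = 1
Binding: C2, C3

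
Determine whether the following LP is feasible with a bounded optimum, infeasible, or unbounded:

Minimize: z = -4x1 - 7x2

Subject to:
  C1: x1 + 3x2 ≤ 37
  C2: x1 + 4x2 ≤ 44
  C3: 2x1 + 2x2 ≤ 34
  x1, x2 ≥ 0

Feasible with a bounded optimal solution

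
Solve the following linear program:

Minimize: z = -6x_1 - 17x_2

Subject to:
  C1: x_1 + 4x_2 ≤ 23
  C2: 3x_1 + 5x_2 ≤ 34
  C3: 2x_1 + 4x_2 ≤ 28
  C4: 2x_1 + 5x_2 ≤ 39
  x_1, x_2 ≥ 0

Evaluate the objective at each vertex of the feasible region:
  z(0, 0) = 0
  z(11.33, 0) = -68
  z(3, 5) = -103  ←
  z(0, 5.75) = -97.75
The minimum is at x_1 = 3, x_2 = 5.

x_1 = 3, x_2 = 5, z = -103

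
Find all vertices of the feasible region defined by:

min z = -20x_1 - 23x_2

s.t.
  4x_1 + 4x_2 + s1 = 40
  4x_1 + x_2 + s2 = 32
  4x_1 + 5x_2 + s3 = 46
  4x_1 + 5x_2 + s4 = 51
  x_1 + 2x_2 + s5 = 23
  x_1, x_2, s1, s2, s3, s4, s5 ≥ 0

(0, 0), (8, 0), (7.333, 2.667), (4, 6), (0, 9.2)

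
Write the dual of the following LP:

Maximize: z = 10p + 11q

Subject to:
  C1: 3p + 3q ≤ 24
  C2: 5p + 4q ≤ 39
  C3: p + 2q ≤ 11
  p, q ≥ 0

Primal max cᵀx s.t. Ax ≤ b, x ≥ 0  →  Dual min bᵀy s.t. Aᵀy ≥ c, y ≥ 0.

Minimize: z = 24y1 + 39y2 + 11y3

Subject to:
  3y1 + 5y2 + y3 ≥ 10
  3y1 + 4y2 + 2y3 ≥ 11
  y1, y2, y3 ≥ 0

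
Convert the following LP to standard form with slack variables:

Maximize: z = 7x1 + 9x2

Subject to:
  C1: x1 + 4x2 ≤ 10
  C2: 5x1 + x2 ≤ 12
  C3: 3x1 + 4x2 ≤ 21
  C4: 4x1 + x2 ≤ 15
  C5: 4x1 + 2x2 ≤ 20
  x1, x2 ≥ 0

max z = 7x1 + 9x2

s.t.
  x1 + 4x2 + s1 = 10
  5x1 + x2 + s2 = 12
  3x1 + 4x2 + s3 = 21
  4x1 + x2 + s4 = 15
  4x1 + 2x2 + s5 = 20
  x1, x2, s1, s2, s3, s4, s5 ≥ 0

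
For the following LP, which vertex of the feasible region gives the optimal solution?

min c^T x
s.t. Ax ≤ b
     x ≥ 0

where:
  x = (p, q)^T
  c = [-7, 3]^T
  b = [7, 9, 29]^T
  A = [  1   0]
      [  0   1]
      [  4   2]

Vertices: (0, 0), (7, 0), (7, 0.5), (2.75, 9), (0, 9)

Evaluate the objective at each vertex of the feasible region:
  z(0, 0) = 0
  z(7, 0) = -49  ←
  z(7, 0.5) = -47.5
  z(2.75, 9) = 7.75
  z(0, 9) = 27
The minimum is at p = 7, q = 0.

(7, 0)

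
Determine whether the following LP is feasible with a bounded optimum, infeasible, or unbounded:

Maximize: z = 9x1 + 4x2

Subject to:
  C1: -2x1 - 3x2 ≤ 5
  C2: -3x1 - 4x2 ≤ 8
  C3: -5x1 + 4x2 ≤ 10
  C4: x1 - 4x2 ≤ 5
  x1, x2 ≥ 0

Unbounded (objective can increase without bound)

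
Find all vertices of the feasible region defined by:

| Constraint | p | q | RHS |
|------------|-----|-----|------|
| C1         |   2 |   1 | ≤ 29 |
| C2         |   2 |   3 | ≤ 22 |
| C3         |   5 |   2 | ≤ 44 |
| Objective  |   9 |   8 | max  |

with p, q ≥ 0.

(0, 0), (8.8, 0), (8, 2), (0, 7.333)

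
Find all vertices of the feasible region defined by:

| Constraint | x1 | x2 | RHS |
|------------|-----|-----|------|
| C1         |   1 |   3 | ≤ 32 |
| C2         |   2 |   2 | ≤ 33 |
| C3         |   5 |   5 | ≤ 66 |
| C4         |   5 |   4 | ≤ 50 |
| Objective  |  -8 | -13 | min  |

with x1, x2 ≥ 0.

(0, 0), (10, 0), (2, 10), (0, 10.67)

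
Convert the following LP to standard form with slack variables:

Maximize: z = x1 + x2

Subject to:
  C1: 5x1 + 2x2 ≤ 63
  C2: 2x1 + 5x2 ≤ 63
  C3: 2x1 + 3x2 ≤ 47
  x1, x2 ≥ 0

max z = x1 + x2

s.t.
  5x1 + 2x2 + s1 = 63
  2x1 + 5x2 + s2 = 63
  2x1 + 3x2 + s3 = 47
  x1, x2, s1, s2, s3 ≥ 0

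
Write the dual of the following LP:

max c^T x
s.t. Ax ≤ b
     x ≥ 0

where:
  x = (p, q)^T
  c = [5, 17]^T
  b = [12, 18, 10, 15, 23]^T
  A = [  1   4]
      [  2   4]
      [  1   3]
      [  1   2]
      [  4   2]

Primal max cᵀx s.t. Ax ≤ b, x ≥ 0  →  Dual min bᵀy s.t. Aᵀy ≥ c, y ≥ 0.

Minimize: z = 12y1 + 18y2 + 10y3 + 15y4 + 23y5

Subject to:
  y1 + 2y2 + y3 + y4 + 4y5 ≥ 5
  4y1 + 4y2 + 3y3 + 2y4 + 2y5 ≥ 17
  y1, y2, y3, y4, y5 ≥ 0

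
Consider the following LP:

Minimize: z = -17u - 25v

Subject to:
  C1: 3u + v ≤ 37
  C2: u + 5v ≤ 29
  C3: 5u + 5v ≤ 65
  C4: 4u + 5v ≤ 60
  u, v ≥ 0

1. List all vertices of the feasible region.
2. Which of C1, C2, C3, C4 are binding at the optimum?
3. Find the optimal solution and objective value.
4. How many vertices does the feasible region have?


1. (0, 0), (12.33, 0), (12, 1), (9, 4), (0, 5.8)
2. C2, C3
3. u = 9, v = 4, z = -253
4. 5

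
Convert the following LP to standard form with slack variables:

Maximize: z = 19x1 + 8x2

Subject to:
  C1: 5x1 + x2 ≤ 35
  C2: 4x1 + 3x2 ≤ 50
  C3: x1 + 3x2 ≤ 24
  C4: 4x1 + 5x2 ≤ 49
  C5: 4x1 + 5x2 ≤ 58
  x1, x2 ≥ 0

max z = 19x1 + 8x2

s.t.
  5x1 + x2 + s1 = 35
  4x1 + 3x2 + s2 = 50
  x1 + 3x2 + s3 = 24
  4x1 + 5x2 + s4 = 49
  4x1 + 5x2 + s5 = 58
  x1, x2, s1, s2, s3, s4, s5 ≥ 0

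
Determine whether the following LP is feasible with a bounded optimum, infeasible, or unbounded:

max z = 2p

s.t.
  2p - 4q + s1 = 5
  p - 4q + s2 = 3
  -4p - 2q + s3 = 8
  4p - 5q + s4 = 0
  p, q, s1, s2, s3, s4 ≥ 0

Unbounded (objective can increase without bound)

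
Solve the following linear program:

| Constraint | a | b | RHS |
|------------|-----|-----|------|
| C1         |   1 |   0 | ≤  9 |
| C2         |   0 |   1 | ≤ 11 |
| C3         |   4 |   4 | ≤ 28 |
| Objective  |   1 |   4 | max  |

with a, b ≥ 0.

Evaluate the objective at each vertex of the feasible region:
  z(0, 0) = 0
  z(7, 0) = 7
  z(0, 7) = 28  ←
The maximum is at a = 0, b = 7.

a = 0, b = 7, z = 28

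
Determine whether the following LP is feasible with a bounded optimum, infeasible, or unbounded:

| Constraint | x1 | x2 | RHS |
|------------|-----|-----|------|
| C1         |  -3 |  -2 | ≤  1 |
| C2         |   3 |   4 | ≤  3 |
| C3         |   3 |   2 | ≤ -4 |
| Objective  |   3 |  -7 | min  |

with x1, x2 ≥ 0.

Infeasible (no feasible solution exists)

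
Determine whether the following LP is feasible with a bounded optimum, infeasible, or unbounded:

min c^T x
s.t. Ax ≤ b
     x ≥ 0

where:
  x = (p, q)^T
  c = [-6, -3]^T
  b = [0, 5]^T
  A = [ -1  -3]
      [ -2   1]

Unbounded (objective can decrease without bound)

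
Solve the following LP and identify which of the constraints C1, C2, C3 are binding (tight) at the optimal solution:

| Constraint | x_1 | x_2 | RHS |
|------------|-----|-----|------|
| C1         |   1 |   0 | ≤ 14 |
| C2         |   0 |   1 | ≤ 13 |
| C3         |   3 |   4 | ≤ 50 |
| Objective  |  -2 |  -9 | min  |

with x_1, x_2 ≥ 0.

At x_1 = 0, x_2 = 12.5, compute slack b - a·x for each constraint:
  C1: 14 − 0 = 14  (slack)
  C2: 13 − 12.5 = 0.5  (slack)
  C3: 50 − 50 = 0  (binding)

Optimal: x_1 = 0, x_2 = 12.5
Binding: C3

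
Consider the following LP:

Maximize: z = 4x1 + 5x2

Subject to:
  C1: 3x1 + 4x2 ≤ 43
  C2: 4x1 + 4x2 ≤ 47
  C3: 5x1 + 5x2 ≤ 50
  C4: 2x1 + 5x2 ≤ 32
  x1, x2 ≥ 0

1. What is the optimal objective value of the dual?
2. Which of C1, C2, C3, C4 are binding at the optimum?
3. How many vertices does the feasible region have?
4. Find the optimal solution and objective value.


1. 44
2. C3, C4
3. 4
4. x1 = 6, x2 = 4, z = 44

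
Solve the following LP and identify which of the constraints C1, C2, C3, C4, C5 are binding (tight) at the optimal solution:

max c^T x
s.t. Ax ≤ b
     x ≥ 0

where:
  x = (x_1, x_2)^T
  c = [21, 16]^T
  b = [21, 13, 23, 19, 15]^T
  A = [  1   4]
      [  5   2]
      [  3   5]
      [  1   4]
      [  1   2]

At x_1 = 1, x_2 = 4, compute slack b - a·x for each constraint:
  C1: 21 − 17 = 4  (slack)
  C2: 13 − 13 = 0  (binding)
  C3: 23 − 23 = 0  (binding)
  C4: 19 − 17 = 2  (slack)
  C5: 15 − 9 = 6  (slack)

Optimal: x_1 = 1, x_2 = 4
Binding: C2, C3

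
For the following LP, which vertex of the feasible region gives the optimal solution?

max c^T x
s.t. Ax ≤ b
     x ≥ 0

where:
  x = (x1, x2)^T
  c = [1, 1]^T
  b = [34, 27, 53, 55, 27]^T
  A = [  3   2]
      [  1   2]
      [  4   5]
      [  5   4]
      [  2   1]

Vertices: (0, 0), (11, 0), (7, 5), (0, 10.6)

Evaluate the objective at each vertex of the feasible region:
  z(0, 0) = 0
  z(11, 0) = 11
  z(7, 5) = 12  ←
  z(0, 10.6) = 10.6
The maximum is at x1 = 7, x2 = 5.

(7, 5)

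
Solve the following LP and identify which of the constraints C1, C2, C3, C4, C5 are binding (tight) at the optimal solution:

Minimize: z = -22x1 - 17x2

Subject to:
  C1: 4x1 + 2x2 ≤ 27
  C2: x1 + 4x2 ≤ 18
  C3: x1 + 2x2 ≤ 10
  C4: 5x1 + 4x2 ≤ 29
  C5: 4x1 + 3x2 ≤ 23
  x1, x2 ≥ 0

At x1 = 5, x2 = 1, compute slack b - a·x for each constraint:
  C1: 27 − 22 = 5  (slack)
  C2: 18 − 9 = 9  (slack)
  C3: 10 − 7 = 3  (slack)
  C4: 29 − 29 = 0  (binding)
  C5: 23 − 23 = 0  (binding)

Optimal: x1 = 5, x2 = 1
Binding: C4, C5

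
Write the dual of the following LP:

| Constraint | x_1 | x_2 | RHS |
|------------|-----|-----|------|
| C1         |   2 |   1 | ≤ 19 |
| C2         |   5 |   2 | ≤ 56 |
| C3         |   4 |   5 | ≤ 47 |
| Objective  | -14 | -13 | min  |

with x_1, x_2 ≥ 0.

Primal min cᵀx s.t. Ax ≤ b, x ≥ 0  →  Dual max −bᵀy s.t. Aᵀy ≥ −c, y ≥ 0.

Maximize: z = -19y1 - 56y2 - 47y3

Subject to:
  2y1 + 5y2 + 4y3 ≥ 14
  y1 + 2y2 + 5y3 ≥ 13
  y1, y2, y3 ≥ 0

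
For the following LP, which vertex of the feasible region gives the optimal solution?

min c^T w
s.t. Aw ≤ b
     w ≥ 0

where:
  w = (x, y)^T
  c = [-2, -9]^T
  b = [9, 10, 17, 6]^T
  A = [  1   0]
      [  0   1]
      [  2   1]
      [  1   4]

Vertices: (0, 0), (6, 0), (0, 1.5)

Evaluate the objective at each vertex of the feasible region:
  z(0, 0) = 0
  z(6, 0) = -12
  z(0, 1.5) = -13.5  ←
The minimum is at x = 0, y = 1.5.

(0, 1.5)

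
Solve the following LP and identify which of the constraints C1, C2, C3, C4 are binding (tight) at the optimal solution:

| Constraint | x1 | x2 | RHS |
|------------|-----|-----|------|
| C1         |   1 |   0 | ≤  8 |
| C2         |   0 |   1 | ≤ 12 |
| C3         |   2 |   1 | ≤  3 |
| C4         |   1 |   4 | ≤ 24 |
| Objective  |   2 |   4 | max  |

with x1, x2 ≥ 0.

At x1 = 0, x2 = 3, compute slack b - a·x for each constraint:
  C1: 8 − 0 = 8  (slack)
  C2: 12 − 3 = 9  (slack)
  C3: 3 − 3 = 0  (binding)
  C4: 24 − 12 = 12  (slack)

Optimal: x1 = 0, x2 = 3
Binding: C3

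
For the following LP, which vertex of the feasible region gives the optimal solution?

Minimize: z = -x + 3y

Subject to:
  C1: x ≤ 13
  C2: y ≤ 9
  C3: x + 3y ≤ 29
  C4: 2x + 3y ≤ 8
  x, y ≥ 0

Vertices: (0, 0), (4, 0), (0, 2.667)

Evaluate the objective at each vertex of the feasible region:
  z(0, 0) = 0
  z(4, 0) = -4  ←
  z(0, 2.667) = 8
The minimum is at x = 4, y = 0.

(4, 0)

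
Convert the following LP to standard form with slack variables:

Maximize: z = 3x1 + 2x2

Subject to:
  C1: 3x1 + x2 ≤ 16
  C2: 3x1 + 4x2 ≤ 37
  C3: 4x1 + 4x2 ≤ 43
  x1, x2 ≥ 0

max z = 3x1 + 2x2

s.t.
  3x1 + x2 + s1 = 16
  3x1 + 4x2 + s2 = 37
  4x1 + 4x2 + s3 = 43
  x1, x2, s1, s2, s3 ≥ 0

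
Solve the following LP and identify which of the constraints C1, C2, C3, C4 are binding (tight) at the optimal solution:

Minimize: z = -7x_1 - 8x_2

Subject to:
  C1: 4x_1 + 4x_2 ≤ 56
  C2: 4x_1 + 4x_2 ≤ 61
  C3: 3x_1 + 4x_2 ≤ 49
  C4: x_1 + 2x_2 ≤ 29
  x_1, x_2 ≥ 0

At x_1 = 7, x_2 = 7, compute slack b - a·x for each constraint:
  C1: 56 − 56 = 0  (binding)
  C2: 61 − 56 = 5  (slack)
  C3: 49 − 49 = 0  (binding)
  C4: 29 − 21 = 8  (slack)

Optimal: x_1 = 7, x_2 = 7
Binding: C1, C3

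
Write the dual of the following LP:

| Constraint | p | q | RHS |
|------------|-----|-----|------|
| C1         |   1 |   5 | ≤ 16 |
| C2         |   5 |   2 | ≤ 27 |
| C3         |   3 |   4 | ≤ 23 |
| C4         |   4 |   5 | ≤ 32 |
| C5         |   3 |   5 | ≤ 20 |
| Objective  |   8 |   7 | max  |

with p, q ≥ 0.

Primal max cᵀx s.t. Ax ≤ b, x ≥ 0  →  Dual min bᵀy s.t. Aᵀy ≥ c, y ≥ 0.

Minimize: z = 16y1 + 27y2 + 23y3 + 32y4 + 20y5

Subject to:
  y1 + 5y2 + 3y3 + 4y4 + 3y5 ≥ 8
  5y1 + 2y2 + 4y3 + 5y4 + 5y5 ≥ 7
  y1, y2, y3, y4, y5 ≥ 0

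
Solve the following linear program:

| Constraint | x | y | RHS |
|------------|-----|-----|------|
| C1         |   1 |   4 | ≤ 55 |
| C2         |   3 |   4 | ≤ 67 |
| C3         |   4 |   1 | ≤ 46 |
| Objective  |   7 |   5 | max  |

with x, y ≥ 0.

Evaluate the objective at each vertex of the feasible region:
  z(0, 0) = 0
  z(11.5, 0) = 80.5
  z(9, 10) = 113  ←
  z(6, 12.25) = 103.2
  z(0, 13.75) = 68.75
The maximum is at x = 9, y = 10.

x = 9, y = 10, z = 113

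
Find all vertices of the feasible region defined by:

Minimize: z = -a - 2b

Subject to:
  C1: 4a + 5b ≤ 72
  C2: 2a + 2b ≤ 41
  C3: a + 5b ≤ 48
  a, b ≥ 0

(0, 0), (18, 0), (8, 8), (0, 9.6)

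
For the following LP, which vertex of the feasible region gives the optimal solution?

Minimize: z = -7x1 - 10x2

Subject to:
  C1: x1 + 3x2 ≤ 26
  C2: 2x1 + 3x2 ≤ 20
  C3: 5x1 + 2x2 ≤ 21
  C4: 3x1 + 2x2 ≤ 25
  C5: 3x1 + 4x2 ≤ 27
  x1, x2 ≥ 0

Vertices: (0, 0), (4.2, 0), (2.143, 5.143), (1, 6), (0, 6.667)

Evaluate the objective at each vertex of the feasible region:
  z(0, 0) = 0
  z(4.2, 0) = -29.4
  z(2.143, 5.143) = -66.43
  z(1, 6) = -67  ←
  z(0, 6.667) = -66.67
The minimum is at x1 = 1, x2 = 6.

(1, 6)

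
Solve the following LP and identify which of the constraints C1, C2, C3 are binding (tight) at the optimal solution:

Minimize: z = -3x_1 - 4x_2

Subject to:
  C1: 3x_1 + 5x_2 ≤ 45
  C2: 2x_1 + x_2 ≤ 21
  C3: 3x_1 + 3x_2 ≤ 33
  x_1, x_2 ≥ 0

At x_1 = 5, x_2 = 6, compute slack b - a·x for each constraint:
  C1: 45 − 45 = 0  (binding)
  C2: 21 − 16 = 5  (slack)
  C3: 33 − 33 = 0  (binding)

Optimal: x_1 = 5, x_2 = 6
Binding: C1, C3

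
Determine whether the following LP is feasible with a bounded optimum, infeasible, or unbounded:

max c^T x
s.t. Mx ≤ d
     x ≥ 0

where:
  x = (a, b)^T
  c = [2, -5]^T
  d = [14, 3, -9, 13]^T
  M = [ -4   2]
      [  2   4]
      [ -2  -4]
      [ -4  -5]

Infeasible (no feasible solution exists)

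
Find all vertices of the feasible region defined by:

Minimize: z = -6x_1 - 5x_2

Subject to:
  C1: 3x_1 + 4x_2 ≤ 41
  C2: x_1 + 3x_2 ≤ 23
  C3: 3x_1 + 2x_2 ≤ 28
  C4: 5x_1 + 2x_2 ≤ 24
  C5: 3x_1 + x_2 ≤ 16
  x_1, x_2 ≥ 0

(0, 0), (4.8, 0), (2, 7), (0, 7.667)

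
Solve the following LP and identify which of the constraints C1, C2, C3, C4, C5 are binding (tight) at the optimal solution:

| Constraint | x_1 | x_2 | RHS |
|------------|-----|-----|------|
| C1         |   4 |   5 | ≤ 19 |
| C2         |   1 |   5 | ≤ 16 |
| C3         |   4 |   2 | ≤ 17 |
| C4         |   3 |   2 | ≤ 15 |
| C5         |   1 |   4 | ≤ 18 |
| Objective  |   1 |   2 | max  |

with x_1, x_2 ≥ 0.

At x_1 = 1, x_2 = 3, compute slack b - a·x for each constraint:
  C1: 19 − 19 = 0  (binding)
  C2: 16 − 16 = 0  (binding)
  C3: 17 − 10 = 7  (slack)
  C4: 15 − 9 = 6  (slack)
  C5: 18 − 13 = 5  (slack)

Optimal: x_1 = 1, x_2 = 3
Binding: C1, C2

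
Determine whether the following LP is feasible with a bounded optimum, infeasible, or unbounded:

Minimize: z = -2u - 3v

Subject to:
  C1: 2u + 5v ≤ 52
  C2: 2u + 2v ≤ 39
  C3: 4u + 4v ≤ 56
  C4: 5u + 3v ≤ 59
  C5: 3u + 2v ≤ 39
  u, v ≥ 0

Feasible with a bounded optimal solution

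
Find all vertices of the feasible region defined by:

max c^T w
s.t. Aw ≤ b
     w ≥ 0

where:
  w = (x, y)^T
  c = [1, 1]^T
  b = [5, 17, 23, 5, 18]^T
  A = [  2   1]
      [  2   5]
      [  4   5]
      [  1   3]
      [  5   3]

(0, 0), (2.5, 0), (2, 1), (0, 1.667)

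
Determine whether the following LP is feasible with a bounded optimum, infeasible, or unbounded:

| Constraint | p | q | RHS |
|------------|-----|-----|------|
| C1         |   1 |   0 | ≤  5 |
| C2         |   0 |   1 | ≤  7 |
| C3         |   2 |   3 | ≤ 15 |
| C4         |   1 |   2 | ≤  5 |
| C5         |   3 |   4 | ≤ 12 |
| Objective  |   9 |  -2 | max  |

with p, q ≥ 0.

Feasible with a bounded optimal solution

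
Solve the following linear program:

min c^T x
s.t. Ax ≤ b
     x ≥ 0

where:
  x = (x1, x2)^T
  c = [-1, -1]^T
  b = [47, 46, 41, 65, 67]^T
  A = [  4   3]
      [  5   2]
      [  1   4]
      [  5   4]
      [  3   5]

Evaluate the objective at each vertex of the feasible region:
  z(0, 0) = 0
  z(9.2, 0) = -9.2
  z(6.286, 7.286) = -13.57
  z(5, 9) = -14  ←
  z(0, 10.25) = -10.25
The minimum is at x1 = 5, x2 = 9.

x1 = 5, x2 = 9, z = -14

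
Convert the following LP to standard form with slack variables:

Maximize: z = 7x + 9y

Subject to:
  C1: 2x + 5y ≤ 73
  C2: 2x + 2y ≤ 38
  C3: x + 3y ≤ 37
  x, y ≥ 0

max z = 7x + 9y

s.t.
  2x + 5y + s1 = 73
  2x + 2y + s2 = 38
  x + 3y + s3 = 37
  x, y, s1, s2, s3 ≥ 0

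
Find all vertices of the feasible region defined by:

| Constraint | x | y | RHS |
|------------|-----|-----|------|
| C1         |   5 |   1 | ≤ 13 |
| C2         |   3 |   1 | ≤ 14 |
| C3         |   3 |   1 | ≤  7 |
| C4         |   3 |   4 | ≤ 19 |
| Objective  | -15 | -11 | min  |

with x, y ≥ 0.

(0, 0), (2.333, 0), (1, 4), (0, 4.75)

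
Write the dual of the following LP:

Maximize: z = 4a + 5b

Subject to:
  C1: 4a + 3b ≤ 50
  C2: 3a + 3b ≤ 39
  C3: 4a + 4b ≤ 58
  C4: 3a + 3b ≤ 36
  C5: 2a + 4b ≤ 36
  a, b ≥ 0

Primal max cᵀx s.t. Ax ≤ b, x ≥ 0  →  Dual min bᵀy s.t. Aᵀy ≥ c, y ≥ 0.

Minimize: z = 50y1 + 39y2 + 58y3 + 36y4 + 36y5

Subject to:
  4y1 + 3y2 + 4y3 + 3y4 + 2y5 ≥ 4
  3y1 + 3y2 + 4y3 + 3y4 + 4y5 ≥ 5
  y1, y2, y3, y4, y5 ≥ 0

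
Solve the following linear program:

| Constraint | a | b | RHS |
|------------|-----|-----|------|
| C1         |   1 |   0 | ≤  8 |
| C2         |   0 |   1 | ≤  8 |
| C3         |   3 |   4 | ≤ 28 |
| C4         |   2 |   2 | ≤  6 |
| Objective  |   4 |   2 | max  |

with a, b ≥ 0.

Evaluate the objective at each vertex of the feasible region:
  z(0, 0) = 0
  z(3, 0) = 12  ←
  z(0, 3) = 6
The maximum is at a = 3, b = 0.

a = 3, b = 0, z = 12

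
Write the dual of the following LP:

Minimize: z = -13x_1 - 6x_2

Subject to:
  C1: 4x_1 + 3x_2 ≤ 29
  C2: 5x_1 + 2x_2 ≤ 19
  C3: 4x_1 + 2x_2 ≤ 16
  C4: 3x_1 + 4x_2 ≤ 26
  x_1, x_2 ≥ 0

Primal min cᵀx s.t. Ax ≤ b, x ≥ 0  →  Dual max −bᵀy s.t. Aᵀy ≥ −c, y ≥ 0.

Maximize: z = -29y1 - 19y2 - 16y3 - 26y4

Subject to:
  4y1 + 5y2 + 4y3 + 3y4 ≥ 13
  3y1 + 2y2 + 2y3 + 4y4 ≥ 6
  y1, y2, y3, y4 ≥ 0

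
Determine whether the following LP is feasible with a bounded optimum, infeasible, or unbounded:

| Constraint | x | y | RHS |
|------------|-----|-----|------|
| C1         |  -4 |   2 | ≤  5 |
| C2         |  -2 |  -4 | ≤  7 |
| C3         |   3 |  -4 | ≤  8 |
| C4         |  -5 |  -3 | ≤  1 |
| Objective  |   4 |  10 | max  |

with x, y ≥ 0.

Unbounded (objective can increase without bound)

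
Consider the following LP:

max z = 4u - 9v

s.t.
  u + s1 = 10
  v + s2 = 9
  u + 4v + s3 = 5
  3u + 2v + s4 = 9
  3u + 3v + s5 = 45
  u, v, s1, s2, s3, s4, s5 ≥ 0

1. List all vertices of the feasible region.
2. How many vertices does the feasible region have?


1. (0, 0), (3, 0), (2.6, 0.6), (0, 1.25)
2. 4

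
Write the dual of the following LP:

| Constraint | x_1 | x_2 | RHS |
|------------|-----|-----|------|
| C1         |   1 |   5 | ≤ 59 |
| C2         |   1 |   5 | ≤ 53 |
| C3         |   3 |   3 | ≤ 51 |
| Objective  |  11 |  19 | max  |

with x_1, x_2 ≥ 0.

Primal max cᵀx s.t. Ax ≤ b, x ≥ 0  →  Dual min bᵀy s.t. Aᵀy ≥ c, y ≥ 0.

Minimize: z = 59y1 + 53y2 + 51y3

Subject to:
  y1 + y2 + 3y3 ≥ 11
  5y1 + 5y2 + 3y3 ≥ 19
  y1, y2, y3 ≥ 0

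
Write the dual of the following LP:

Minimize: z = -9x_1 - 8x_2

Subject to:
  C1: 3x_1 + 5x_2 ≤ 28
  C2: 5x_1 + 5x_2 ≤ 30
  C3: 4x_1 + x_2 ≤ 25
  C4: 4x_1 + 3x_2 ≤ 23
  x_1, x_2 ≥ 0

Primal min cᵀx s.t. Ax ≤ b, x ≥ 0  →  Dual max −bᵀy s.t. Aᵀy ≥ −c, y ≥ 0.

Maximize: z = -28y1 - 30y2 - 25y3 - 23y4

Subject to:
  3y1 + 5y2 + 4y3 + 4y4 ≥ 9
  5y1 + 5y2 + y3 + 3y4 ≥ 8
  y1, y2, y3, y4 ≥ 0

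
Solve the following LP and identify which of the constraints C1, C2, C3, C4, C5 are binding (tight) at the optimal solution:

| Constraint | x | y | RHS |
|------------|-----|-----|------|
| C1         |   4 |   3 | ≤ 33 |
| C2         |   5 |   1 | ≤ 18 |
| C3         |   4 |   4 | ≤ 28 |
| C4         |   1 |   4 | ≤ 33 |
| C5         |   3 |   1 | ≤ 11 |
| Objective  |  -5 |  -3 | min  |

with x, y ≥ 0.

At x = 2, y = 5, compute slack b - a·x for each constraint:
  C1: 33 − 23 = 10  (slack)
  C2: 18 − 15 = 3  (slack)
  C3: 28 − 28 = 0  (binding)
  C4: 33 − 22 = 11  (slack)
  C5: 11 − 11 = 0  (binding)

Optimal: x = 2, y = 5
Binding: C3, C5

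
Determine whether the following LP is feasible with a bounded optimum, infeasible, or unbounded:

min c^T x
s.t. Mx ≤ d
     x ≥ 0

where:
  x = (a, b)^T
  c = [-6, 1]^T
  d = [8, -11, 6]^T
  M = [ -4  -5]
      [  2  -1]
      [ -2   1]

Infeasible (no feasible solution exists)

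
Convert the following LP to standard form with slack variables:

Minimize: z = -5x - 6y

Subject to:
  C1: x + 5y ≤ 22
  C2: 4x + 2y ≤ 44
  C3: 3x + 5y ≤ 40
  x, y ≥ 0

min z = -5x - 6y

s.t.
  x + 5y + s1 = 22
  4x + 2y + s2 = 44
  3x + 5y + s3 = 40
  x, y, s1, s2, s3 ≥ 0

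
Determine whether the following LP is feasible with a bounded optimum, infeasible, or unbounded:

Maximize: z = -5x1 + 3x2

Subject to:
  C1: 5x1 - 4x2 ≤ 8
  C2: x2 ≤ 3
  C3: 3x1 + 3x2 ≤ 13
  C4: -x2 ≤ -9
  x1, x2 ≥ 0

Infeasible (no feasible solution exists)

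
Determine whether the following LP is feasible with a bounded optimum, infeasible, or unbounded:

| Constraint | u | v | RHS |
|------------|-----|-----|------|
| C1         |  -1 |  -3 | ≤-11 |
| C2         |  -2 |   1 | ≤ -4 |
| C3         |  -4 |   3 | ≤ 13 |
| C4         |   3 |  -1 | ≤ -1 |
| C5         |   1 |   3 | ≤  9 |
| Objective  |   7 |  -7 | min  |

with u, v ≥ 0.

Infeasible (no feasible solution exists)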